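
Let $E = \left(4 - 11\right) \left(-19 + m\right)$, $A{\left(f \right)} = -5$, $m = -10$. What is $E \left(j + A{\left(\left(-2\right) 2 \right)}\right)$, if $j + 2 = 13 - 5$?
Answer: $203$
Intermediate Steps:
$j = 6$ ($j = -2 + \left(13 - 5\right) = -2 + 8 = 6$)
$E = 203$ ($E = \left(4 - 11\right) \left(-19 - 10\right) = \left(-7\right) \left(-29\right) = 203$)
$E \left(j + A{\left(\left(-2\right) 2 \right)}\right) = 203 \left(6 - 5\right) = 203 \cdot 1 = 203$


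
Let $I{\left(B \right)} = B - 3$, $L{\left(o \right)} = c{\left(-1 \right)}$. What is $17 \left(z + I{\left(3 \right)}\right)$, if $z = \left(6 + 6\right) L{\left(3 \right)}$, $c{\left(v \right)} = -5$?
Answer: $-1020$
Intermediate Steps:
$L{\left(o \right)} = -5$
$z = -60$ ($z = \left(6 + 6\right) \left(-5\right) = 12 \left(-5\right) = -60$)
$I{\left(B \right)} = -3 + B$ ($I{\left(B \right)} = B - 3 = -3 + B$)
$17 \left(z + I{\left(3 \right)}\right) = 17 \left(-60 + \left(-3 + 3\right)\right) = 17 \left(-60 + 0\right) = 17 \left(-60\right) = -1020$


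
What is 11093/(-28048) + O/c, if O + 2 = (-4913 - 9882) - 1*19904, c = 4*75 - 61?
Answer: -975944875/6703472 ≈ -145.59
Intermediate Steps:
c = 239 (c = 300 - 61 = 239)
O = -34701 (O = -2 + ((-4913 - 9882) - 1*19904) = -2 + (-14795 - 19904) = -2 - 34699 = -34701)
11093/(-28048) + O/c = 11093/(-28048) - 34701/239 = 11093*(-1/28048) - 34701*1/239 = -11093/28048 - 34701/239 = -975944875/6703472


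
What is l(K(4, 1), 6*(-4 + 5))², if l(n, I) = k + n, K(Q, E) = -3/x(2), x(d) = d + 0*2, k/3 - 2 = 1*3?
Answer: 729/4 ≈ 182.25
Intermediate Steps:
k = 15 (k = 6 + 3*(1*3) = 6 + 3*3 = 6 + 9 = 15)
x(d) = d (x(d) = d + 0 = d)
K(Q, E) = -3/2
l(n, I) = 15 + n
l(K(4, 1), 6*(-4 + 5))² = (15 - 3/2)² = (27/2)² = 729/4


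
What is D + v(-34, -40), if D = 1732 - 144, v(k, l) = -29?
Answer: 1559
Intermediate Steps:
D = 1588
D + v(-34, -40) = 1588 - 29 = 1559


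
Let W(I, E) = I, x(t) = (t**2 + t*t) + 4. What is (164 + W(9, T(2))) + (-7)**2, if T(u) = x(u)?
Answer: 222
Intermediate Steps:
x(t) = 4 + 2*t**2 (x(t) = (t**2 + t**2) + 4 = 2*t**2 + 4 = 4 + 2*t**2)
T(u) = 4 + 2*u**2
(164 + W(9, T(2))) + (-7)**2 = (164 + 9) + (-7)**2 = 173 + 49 = 222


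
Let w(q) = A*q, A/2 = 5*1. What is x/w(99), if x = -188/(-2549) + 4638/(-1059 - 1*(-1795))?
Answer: 108733/16884576 ≈ 0.0064398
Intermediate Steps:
A = 10 (A = 2*(5*1) = 2*5 = 10)
w(q) = 10*q
x = 5980315/938032 (x = -188*(-1/2549) + 4638/(-1059 + 1795) = 188/2549 + 4638/736 = 188/2549 + 4638*(1/736) = 188/2549 + 2319/368 = 5980315/938032 ≈ 6.3754)
x/w(99) = 5980315/(938032*((10*99))) = (5980315/938032)/990 = (5980315/938032)*(1/990) = 108733/16884576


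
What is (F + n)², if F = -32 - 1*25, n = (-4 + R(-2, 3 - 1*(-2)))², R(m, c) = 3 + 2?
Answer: 3136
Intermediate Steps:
R(m, c) = 5
n = 1 (n = (-4 + 5)² = 1² = 1)
F = -57 (F = -32 - 25 = -57)
(F + n)² = (-57 + 1)² = (-56)² = 3136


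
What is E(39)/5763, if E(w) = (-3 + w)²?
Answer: 432/1921 ≈ 0.22488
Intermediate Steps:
E(39)/5763 = (-3 + 39)²/5763 = 36²*(1/5763) = 1296*(1/5763) = 432/1921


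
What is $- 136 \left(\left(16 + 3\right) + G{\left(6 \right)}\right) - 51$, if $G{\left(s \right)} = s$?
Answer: $-3451$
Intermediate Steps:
$- 136 \left(\left(16 + 3\right) + G{\left(6 \right)}\right) - 51 = - 136 \left(\left(16 + 3\right) + 6\right) - 51 = - 136 \left(19 + 6\right) - 51 = \left(-136\right) 25 - 51 = -3400 - 51 = -3451$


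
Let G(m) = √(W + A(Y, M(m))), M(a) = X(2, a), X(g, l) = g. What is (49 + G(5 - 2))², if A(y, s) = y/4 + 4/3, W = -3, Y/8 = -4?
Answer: (147 + I*√87)²/9 ≈ 2391.3 + 304.69*I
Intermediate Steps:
Y = -32 (Y = 8*(-4) = -32)
M(a) = 2
A(y, s) = 4/3 + y/4 (A(y, s) = y*(¼) + 4*(⅓) = y/4 + 4/3 = 4/3 + y/4)
G(m) = I*√87/3 (G(m) = √(-3 + (4/3 + (¼)*(-32))) = √(-3 + (4/3 - 8)) = √(-3 - 20/3) = √(-29/3) = I*√87/3)
(49 + G(5 - 2))² = (49 + I*√87/3)²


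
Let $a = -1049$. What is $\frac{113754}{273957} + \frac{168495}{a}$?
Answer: $- \frac{15347018923}{95793631} \approx -160.21$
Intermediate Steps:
$\frac{113754}{273957} + \frac{168495}{a} = \frac{113754}{273957} + \frac{168495}{-1049} = 113754 \cdot \frac{1}{273957} + 168495 \left(- \frac{1}{1049}\right) = \frac{37918}{91319} - \frac{168495}{1049} = - \frac{15347018923}{95793631}$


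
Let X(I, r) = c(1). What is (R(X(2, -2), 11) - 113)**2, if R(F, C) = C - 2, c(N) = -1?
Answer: 10816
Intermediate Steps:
X(I, r) = -1
R(F, C) = -2 + C
(R(X(2, -2), 11) - 113)**2 = ((-2 + 11) - 113)**2 = (9 - 113)**2 = (-104)**2 = 10816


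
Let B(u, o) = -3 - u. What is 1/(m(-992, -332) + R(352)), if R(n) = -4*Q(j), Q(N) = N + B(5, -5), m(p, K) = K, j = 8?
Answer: -1/332 ≈ -0.0030120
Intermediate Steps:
Q(N) = -8 + N (Q(N) = N + (-3 - 1*5) = N + (-3 - 5) = N - 8 = -8 + N)
R(n) = 0 (R(n) = -4*(-8 + 8) = -4*0 = 0)
1/(m(-992, -332) + R(352)) = 1/(-332 + 0) = 1/(-332) = -1/332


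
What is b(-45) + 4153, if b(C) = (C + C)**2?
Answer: 12253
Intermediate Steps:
b(C) = 4*C**2 (b(C) = (2*C)**2 = 4*C**2)
b(-45) + 4153 = 4*(-45)**2 + 4153 = 4*2025 + 4153 = 8100 + 4153 = 12253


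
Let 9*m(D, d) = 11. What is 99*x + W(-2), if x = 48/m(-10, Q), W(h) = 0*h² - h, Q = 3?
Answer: 3890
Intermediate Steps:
m(D, d) = 11/9 (m(D, d) = (⅑)*11 = 11/9)
W(h) = -h (W(h) = 0 - h = -h)
x = 432/11 (x = 48/(11/9) = 48*(9/11) = 432/11 ≈ 39.273)
99*x + W(-2) = 99*(432/11) - 1*(-2) = 3888 + 2 = 3890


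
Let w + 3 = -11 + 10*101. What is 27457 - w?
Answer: 26461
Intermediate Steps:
w = 996 (w = -3 + (-11 + 10*101) = -3 + (-11 + 1010) = -3 + 999 = 996)
27457 - w = 27457 - 1*996 = 27457 - 996 = 26461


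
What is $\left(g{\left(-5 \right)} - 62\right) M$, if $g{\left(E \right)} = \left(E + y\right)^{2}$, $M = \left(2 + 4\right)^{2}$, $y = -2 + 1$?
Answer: $-936$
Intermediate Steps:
$y = -1$
$M = 36$ ($M = 6^{2} = 36$)
$g{\left(E \right)} = \left(-1 + E\right)^{2}$ ($g{\left(E \right)} = \left(E - 1\right)^{2} = \left(-1 + E\right)^{2}$)
$\left(g{\left(-5 \right)} - 62\right) M = \left(\left(-1 - 5\right)^{2} - 62\right) 36 = \left(\left(-6\right)^{2} - 62\right) 36 = \left(36 - 62\right) 36 = \left(-26\right) 36 = -936$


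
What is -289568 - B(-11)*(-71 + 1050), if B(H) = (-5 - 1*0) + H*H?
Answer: -403132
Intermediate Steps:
B(H) = -5 + H² (B(H) = (-5 + 0) + H² = -5 + H²)
-289568 - B(-11)*(-71 + 1050) = -289568 - (-5 + (-11)²)*(-71 + 1050) = -289568 - (-5 + 121)*979 = -289568 - 116*979 = -289568 - 1*113564 = -289568 - 113564 = -403132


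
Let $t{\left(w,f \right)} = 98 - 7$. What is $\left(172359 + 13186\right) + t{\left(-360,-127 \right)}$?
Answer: $185636$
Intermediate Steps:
$t{\left(w,f \right)} = 91$ ($t{\left(w,f \right)} = 98 - 7 = 91$)
$\left(172359 + 13186\right) + t{\left(-360,-127 \right)} = \left(172359 + 13186\right) + 91 = 185545 + 91 = 185636$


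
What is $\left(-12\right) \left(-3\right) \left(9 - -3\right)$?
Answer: $432$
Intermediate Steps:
$\left(-12\right) \left(-3\right) \left(9 - -3\right) = 36 \left(9 + 3\right) = 36 \cdot 12 = 432$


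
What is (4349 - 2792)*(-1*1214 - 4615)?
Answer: -9075753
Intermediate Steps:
(4349 - 2792)*(-1*1214 - 4615) = 1557*(-1214 - 4615) = 1557*(-5829) = -9075753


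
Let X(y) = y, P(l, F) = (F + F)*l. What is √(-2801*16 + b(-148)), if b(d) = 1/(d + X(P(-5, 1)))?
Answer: I*√1118786782/158 ≈ 211.7*I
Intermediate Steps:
P(l, F) = 2*F*l (P(l, F) = (2*F)*l = 2*F*l)
b(d) = 1/(-10 + d) (b(d) = 1/(d + 2*1*(-5)) = 1/(d - 10) = 1/(-10 + d))
√(-2801*16 + b(-148)) = √(-2801*16 + 1/(-10 - 148)) = √(-44816 + 1/(-158)) = √(-44816 - 1/158) = √(-7080929/158) = I*√1118786782/158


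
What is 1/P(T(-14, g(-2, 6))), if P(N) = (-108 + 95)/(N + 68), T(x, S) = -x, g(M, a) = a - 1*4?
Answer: -82/13 ≈ -6.3077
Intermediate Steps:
g(M, a) = -4 + a (g(M, a) = a - 4 = -4 + a)
P(N) = -13/(68 + N)
1/P(T(-14, g(-2, 6))) = 1/(-13/(68 - 1*(-14))) = 1/(-13/(68 + 14)) = 1/(-13/82) = -82/13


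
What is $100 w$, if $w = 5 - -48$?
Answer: $5300$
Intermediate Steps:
$w = 53$ ($w = 5 + 48 = 53$)
$100 w = 100 \cdot 53 = 5300$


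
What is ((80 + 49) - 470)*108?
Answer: -36828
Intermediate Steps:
((80 + 49) - 470)*108 = (129 - 470)*108 = -341*108 = -36828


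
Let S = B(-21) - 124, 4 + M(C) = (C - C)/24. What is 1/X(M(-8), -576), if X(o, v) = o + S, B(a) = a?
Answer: -1/149 ≈ -0.0067114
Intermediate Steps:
M(C) = -4 (M(C) = -4 + (C - C)/24 = -4 + 0*(1/24) = -4 + 0 = -4)
S = -145 (S = -21 - 124 = -145)
X(o, v) = -145 + o (X(o, v) = o - 145 = -145 + o)
1/X(M(-8), -576) = 1/(-145 - 4) = 1/(-149) = -1/149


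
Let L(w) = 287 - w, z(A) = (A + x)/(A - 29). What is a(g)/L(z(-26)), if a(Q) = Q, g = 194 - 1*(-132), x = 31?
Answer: 1793/1579 ≈ 1.1355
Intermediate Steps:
g = 326 (g = 194 + 132 = 326)
z(A) = (31 + A)/(-29 + A) (z(A) = (A + 31)/(A - 29) = (31 + A)/(-29 + A))
a(g)/L(z(-26)) = 326/(287 - (31 - 26)/(-29 - 26)) = 326/(287 - 5/(-55)) = 326/(287 - (-1)*5/55) = 326/(287 - 1*(-1/11)) = 326/(287 + 1/11) = 326/(3158/11) = 326*(11/3158) = 1793/1579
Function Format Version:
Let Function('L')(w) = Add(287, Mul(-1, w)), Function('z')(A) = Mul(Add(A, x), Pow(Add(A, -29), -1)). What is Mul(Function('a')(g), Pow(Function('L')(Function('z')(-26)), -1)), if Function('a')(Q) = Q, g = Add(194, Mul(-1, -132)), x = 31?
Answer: Rational(1793, 1579) ≈ 1.1355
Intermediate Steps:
g = 326 (g = Add(194, 132) = 326)
Function('z')(A) = Mul(Pow(Add(-29, A), -1), Add(31, A)) (Function('z')(A) = Mul(Add(A, 31), Pow(Add(A, -29), -1)) = Mul(Add(31, A), Pow(Add(-29, A), -1)) = Mul(Pow(Add(-29, A), -1), Add(31, A)))
Mul(Function('a')(g), Pow(Function('L')(Function('z')(-26)), -1)) = Mul(326, Pow(Add(287, Mul(-1, Mul(Pow(Add(-29, -26), -1), Add(31, -26)))), -1)) = Mul(326, Pow(Add(287, Mul(-1, Mul(Pow(-55, -1), 5))), -1)) = Mul(326, Pow(Add(287, Mul(-1, Mul(Rational(-1, 55), 5))), -1)) = Mul(326, Pow(Add(287, Mul(-1, Rational(-1, 11))), -1)) = Mul(326, Pow(Add(287, Rational(1, 11)), -1)) = Mul(326, Pow(Rational(3158, 11), -1)) = Mul(326, Rational(11, 3158)) = Rational(1793, 1579)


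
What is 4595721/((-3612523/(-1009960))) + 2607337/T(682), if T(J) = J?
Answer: 102416717188141/79475506 ≈ 1.2887e+6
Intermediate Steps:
4595721/((-3612523/(-1009960))) + 2607337/T(682) = 4595721/((-3612523/(-1009960))) + 2607337/682 = 4595721/((-3612523*(-1/1009960))) + 2607337*(1/682) = 4595721/(3612523/1009960) + 2607337/682 = 4595721*(1009960/3612523) + 2607337/682 = 4641494381160/3612523 + 2607337/682 = 102416717188141/79475506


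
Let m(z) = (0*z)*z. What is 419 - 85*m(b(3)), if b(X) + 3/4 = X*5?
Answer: 419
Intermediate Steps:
b(X) = -3/4 + 5*X (b(X) = -3/4 + X*5 = -3/4 + 5*X)
m(z) = 0 (m(z) = 0*z = 0)
419 - 85*m(b(3)) = 419 - 85*0 = 419 + 0 = 419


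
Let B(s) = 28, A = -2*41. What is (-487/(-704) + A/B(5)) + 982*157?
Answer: 759758449/4928 ≈ 1.5417e+5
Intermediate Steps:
A = -82
(-487/(-704) + A/B(5)) + 982*157 = (-487/(-704) - 82/28) + 982*157 = (-487*(-1/704) - 82*1/28) + 154174 = (487/704 - 41/14) + 154174 = -11023/4928 + 154174 = 759758449/4928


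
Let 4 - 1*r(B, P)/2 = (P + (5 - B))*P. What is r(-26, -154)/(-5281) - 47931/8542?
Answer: 70413181/45110302 ≈ 1.5609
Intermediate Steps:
r(B, P) = 8 - 2*P*(5 + P - B) (r(B, P) = 8 - 2*(P + (5 - B))*P = 8 - 2*(5 + P - B)*P = 8 - 2*P*(5 + P - B))
r(-26, -154)/(-5281) - 47931/8542 = (8 - 10*(-154) - 2*(-154)**2 + 2*(-26)*(-154))/(-5281) - 47931/8542 = (8 + 1540 - 2*23716 + 8008)*(-1/5281) - 47931*1/8542 = (8 + 1540 - 47432 + 8008)*(-1/5281) - 47931/8542 = -37876*(-1/5281) - 47931/8542 = 37876/5281 - 47931/8542 = 70413181/45110302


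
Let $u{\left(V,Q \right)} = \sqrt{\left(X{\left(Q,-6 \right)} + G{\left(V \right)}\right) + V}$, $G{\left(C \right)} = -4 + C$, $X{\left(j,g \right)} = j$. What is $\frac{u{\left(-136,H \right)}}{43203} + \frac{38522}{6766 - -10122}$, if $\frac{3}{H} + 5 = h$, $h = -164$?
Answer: $\frac{19261}{8444} + \frac{i \sqrt{5183}}{187213} \approx 2.281 + 0.00038455 i$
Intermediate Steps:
$H = - \frac{3}{169}$ ($H = \frac{3}{-5 - 164} = \frac{3}{-169} = 3 \left(- \frac{1}{169}\right) = - \frac{3}{169} \approx -0.017751$)
$u{\left(V,Q \right)} = \sqrt{-4 + Q + 2 V}$ ($u{\left(V,Q \right)} = \sqrt{\left(Q + \left(-4 + V\right)\right) + V} = \sqrt{\left(-4 + Q + V\right) + V} = \sqrt{-4 + Q + 2 V}$)
$\frac{u{\left(-136,H \right)}}{43203} + \frac{38522}{6766 - -10122} = \frac{\sqrt{-4 - \frac{3}{169} + 2 \left(-136\right)}}{43203} + \frac{38522}{6766 - -10122} = \sqrt{-4 - \frac{3}{169} - 272} \cdot \frac{1}{43203} + \frac{38522}{6766 + 10122} = \sqrt{- \frac{46647}{169}} \cdot \frac{1}{43203} + \frac{38522}{16888} = \frac{3 i \sqrt{5183}}{13} \cdot \frac{1}{43203} + 38522 \cdot \frac{1}{16888} = \frac{i \sqrt{5183}}{187213} + \frac{19261}{8444} = \frac{19261}{8444} + \frac{i \sqrt{5183}}{187213}$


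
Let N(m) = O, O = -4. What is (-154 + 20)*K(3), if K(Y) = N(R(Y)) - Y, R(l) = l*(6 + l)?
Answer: 938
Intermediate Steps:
N(m) = -4
K(Y) = -4 - Y
(-154 + 20)*K(3) = (-154 + 20)*(-4 - 1*3) = -134*(-4 - 3) = -134*(-7) = 938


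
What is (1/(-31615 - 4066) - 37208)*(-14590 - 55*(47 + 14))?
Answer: 23824116656305/35681 ≈ 6.6770e+8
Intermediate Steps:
(1/(-31615 - 4066) - 37208)*(-14590 - 55*(47 + 14)) = (1/(-35681) - 37208)*(-14590 - 55*61) = (-1/35681 - 37208)*(-14590 - 3355) = -1327618649/35681*(-17945) = 23824116656305/35681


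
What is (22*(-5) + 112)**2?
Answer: 4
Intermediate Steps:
(22*(-5) + 112)**2 = (-110 + 112)**2 = 2**2 = 4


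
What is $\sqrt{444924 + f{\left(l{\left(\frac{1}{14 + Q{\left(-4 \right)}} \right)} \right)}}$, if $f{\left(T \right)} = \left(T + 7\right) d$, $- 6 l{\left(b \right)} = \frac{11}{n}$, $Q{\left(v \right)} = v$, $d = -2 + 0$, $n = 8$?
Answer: $\frac{\sqrt{64067106}}{12} \approx 667.02$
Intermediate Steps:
$d = -2$
$l{\left(b \right)} = - \frac{11}{48}$ ($l{\left(b \right)} = - \frac{11 \cdot \frac{1}{8}}{6} = \left(- \frac{1}{6}\right) \frac{11}{8} = - \frac{11}{48}$)
$f{\left(T \right)} = -14 - 2 T$ ($f{\left(T \right)} = \left(T + 7\right) \left(-2\right) = \left(7 + T\right) \left(-2\right) = -14 - 2 T$)
$\sqrt{444924 + f{\left(l{\left(\frac{1}{14 + Q{\left(-4 \right)}} \right)} \right)}} = \sqrt{444924 - \frac{325}{24}} = \sqrt{\frac{10677851}{24}} = \frac{\sqrt{64067106}}{12}$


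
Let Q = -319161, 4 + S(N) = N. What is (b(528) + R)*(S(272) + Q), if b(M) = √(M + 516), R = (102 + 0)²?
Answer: -3317762772 - 1913358*√29 ≈ -3.3281e+9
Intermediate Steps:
S(N) = -4 + N
R = 10404 (R = 102² = 10404)
b(M) = √(516 + M)
(b(528) + R)*(S(272) + Q) = (√(516 + 528) + 10404)*((-4 + 272) - 319161) = (√1044 + 10404)*(268 - 319161) = (6*√29 + 10404)*(-318893) = (10404 + 6*√29)*(-318893) = -3317762772 - 1913358*√29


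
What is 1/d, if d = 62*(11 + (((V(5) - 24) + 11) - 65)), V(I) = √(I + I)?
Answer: -67/277698 - √10/277698 ≈ -0.00025266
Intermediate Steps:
V(I) = √2*√I (V(I) = √(2*I) = √2*√I)
d = -4154 + 62*√10 (d = 62*(11 + (((√2*√5 - 24) + 11) - 65)) = 62*(11 + (((√10 - 24) + 11) - 65)) = 62*(11 + (((-24 + √10) + 11) - 65)) = 62*(11 + ((-13 + √10) - 65)) = 62*(11 + (-78 + √10)) = 62*(-67 + √10) = -4154 + 62*√10 ≈ -3957.9)
1/d = 1/(-4154 + 62*√10)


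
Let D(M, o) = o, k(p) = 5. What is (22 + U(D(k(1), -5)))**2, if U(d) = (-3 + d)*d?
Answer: 3844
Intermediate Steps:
U(d) = d*(-3 + d)
(22 + U(D(k(1), -5)))**2 = (22 - 5*(-3 - 5))**2 = (22 - 5*(-8))**2 = (22 + 40)**2 = 62**2 = 3844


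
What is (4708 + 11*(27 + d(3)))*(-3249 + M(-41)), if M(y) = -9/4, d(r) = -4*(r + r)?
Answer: -61656705/4 ≈ -1.5414e+7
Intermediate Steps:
d(r) = -8*r
M(y) = -9/4 (M(y) = -9*1/4 = -9/4)
(4708 + 11*(27 + d(3)))*(-3249 + M(-41)) = (4708 + 11*(27 - 8*3))*(-3249 - 9/4) = (4708 + 11*(27 - 24))*(-13005/4) = (4708 + 11*3)*(-13005/4) = (4708 + 33)*(-13005/4) = 4741*(-13005/4) = -61656705/4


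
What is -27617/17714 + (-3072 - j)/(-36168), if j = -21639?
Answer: -221291249/106779992 ≈ -2.0724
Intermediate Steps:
-27617/17714 + (-3072 - j)/(-36168) = -27617/17714 + (-3072 - 1*(-21639))/(-36168) = -27617*1/17714 + (-3072 + 21639)*(-1/36168) = -27617/17714 + 18567*(-1/36168) = -27617/17714 - 6189/12056 = -221291249/106779992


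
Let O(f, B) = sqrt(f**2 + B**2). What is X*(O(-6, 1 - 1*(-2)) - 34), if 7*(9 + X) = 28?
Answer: 170 - 15*sqrt(5) ≈ 136.46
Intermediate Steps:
X = -5 (X = -9 + (1/7)*28 = -9 + 4 = -5)
O(f, B) = sqrt(B**2 + f**2)
X*(O(-6, 1 - 1*(-2)) - 34) = -5*(sqrt((1 - 1*(-2))**2 + (-6)**2) - 34) = -5*(sqrt((1 + 2)**2 + 36) - 34) = -5*(sqrt(3**2 + 36) - 34) = -5*(sqrt(9 + 36) - 34) = -5*(sqrt(45) - 34) = -5*(3*sqrt(5) - 34) = -5*(-34 + 3*sqrt(5)) = 170 - 15*sqrt(5)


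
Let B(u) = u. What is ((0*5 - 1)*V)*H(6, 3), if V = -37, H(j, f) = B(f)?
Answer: 111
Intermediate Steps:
H(j, f) = f
((0*5 - 1)*V)*H(6, 3) = ((0*5 - 1)*(-37))*3 = ((0 - 1)*(-37))*3 = -1*(-37)*3 = 37*3 = 111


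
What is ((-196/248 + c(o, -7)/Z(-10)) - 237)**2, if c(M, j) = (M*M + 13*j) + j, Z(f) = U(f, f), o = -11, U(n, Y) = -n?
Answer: 1332323001/24025 ≈ 55456.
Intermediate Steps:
Z(f) = -f
c(M, j) = M**2 + 14*j (c(M, j) = (M**2 + 13*j) + j = M**2 + 14*j)
((-196/248 + c(o, -7)/Z(-10)) - 237)**2 = ((-196/248 + ((-11)**2 + 14*(-7))/((-1*(-10)))) - 237)**2 = ((-196*1/248 + (121 - 98)/10) - 237)**2 = ((-49/62 + 23*(1/10)) - 237)**2 = ((-49/62 + 23/10) - 237)**2 = (234/155 - 237)**2 = (-36501/155)**2 = 1332323001/24025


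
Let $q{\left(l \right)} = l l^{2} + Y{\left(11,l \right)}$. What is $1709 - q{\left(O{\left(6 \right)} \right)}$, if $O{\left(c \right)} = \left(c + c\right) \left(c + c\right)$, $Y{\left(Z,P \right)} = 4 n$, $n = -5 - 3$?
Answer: $-2984243$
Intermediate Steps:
$n = -8$ ($n = -5 - 3 = -8$)
$Y{\left(Z,P \right)} = -32$ ($Y{\left(Z,P \right)} = 4 \left(-8\right) = -32$)
$O{\left(c \right)} = 4 c^{2}$ ($O{\left(c \right)} = 2 c 2 c = 4 c^{2}$)
$q{\left(l \right)} = -32 + l^{3}$ ($q{\left(l \right)} = l l^{2} - 32 = l^{3} - 32 = -32 + l^{3}$)
$1709 - q{\left(O{\left(6 \right)} \right)} = 1709 - \left(-32 + \left(4 \cdot 6^{2}\right)^{3}\right) = 1709 - \left(-32 + \left(4 \cdot 36\right)^{3}\right) = 1709 - \left(-32 + 144^{3}\right) = 1709 - \left(-32 + 2985984\right) = 1709 - 2985952 = -2984243$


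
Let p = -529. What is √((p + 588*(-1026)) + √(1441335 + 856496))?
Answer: √(-603817 + √2297831) ≈ 776.08*I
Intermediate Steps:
√((p + 588*(-1026)) + √(1441335 + 856496)) = √((-529 + 588*(-1026)) + √(1441335 + 856496)) = √((-529 - 603288) + √2297831) = √(-603817 + √2297831)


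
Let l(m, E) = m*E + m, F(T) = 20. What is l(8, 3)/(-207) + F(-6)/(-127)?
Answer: -8204/26289 ≈ -0.31207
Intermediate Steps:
l(m, E) = m + E*m (l(m, E) = E*m + m = m + E*m)
l(8, 3)/(-207) + F(-6)/(-127) = (8*(1 + 3))/(-207) + 20/(-127) = (8*4)*(-1/207) + 20*(-1/127) = 32*(-1/207) - 20/127 = -32/207 - 20/127 = -8204/26289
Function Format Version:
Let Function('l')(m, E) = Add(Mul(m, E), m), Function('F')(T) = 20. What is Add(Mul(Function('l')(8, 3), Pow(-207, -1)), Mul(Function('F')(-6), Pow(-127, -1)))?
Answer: Rational(-8204, 26289) ≈ -0.31207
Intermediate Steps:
Function('l')(m, E) = Add(m, Mul(E, m)) (Function('l')(m, E) = Add(Mul(E, m), m) = Add(m, Mul(E, m)))
Add(Mul(Function('l')(8, 3), Pow(-207, -1)), Mul(Function('F')(-6), Pow(-127, -1))) = Add(Mul(Mul(8, Add(1, 3)), Pow(-207, -1)), Mul(20, Pow(-127, -1))) = Add(Mul(Mul(8, 4), Rational(-1, 207)), Mul(20, Rational(-1, 127))) = Add(Mul(32, Rational(-1, 207)), Rational(-20, 127)) = Add(Rational(-32, 207), Rational(-20, 127)) = Rational(-8204, 26289)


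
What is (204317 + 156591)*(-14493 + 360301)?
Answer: 124804873664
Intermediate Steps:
(204317 + 156591)*(-14493 + 360301) = 360908*345808 = 124804873664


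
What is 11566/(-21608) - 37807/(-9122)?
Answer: 177857151/49277044 ≈ 3.6093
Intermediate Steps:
11566/(-21608) - 37807/(-9122) = 11566*(-1/21608) - 37807*(-1/9122) = -5783/10804 + 37807/9122 = 177857151/49277044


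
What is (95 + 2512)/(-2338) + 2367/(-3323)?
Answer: -14197107/7769174 ≈ -1.8274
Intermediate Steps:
(95 + 2512)/(-2338) + 2367/(-3323) = 2607*(-1/2338) + 2367*(-1/3323) = -2607/2338 - 2367/3323 = -14197107/7769174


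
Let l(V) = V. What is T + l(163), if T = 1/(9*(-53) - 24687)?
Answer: 4101731/25164 ≈ 163.00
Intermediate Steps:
T = -1/25164 (T = 1/(-477 - 24687) = 1/(-25164) = -1/25164 ≈ -3.9739e-5)
T + l(163) = -1/25164 + 163 = 4101731/25164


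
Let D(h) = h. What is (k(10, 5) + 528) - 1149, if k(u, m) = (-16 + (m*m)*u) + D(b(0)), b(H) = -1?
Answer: -388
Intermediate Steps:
k(u, m) = -17 + u*m**2 (k(u, m) = (-16 + (m*m)*u) - 1 = (-16 + m**2*u) - 1 = (-16 + u*m**2) - 1 = -17 + u*m**2)
(k(10, 5) + 528) - 1149 = ((-17 + 10*5**2) + 528) - 1149 = ((-17 + 10*25) + 528) - 1149 = ((-17 + 250) + 528) - 1149 = (233 + 528) - 1149 = 761 - 1149 = -388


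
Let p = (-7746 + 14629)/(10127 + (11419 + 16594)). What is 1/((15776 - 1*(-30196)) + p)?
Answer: 38140/1753378963 ≈ 2.1752e-5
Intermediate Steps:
p = 6883/38140 (p = 6883/(10127 + 28013) = 6883/38140 ≈ 0.18047)
1/((15776 - 1*(-30196)) + p) = 1/((15776 - 1*(-30196)) + 6883/38140) = 1/((15776 + 30196) + 6883/38140) = 1/(45972 + 6883/38140) = 1/(1753378963/38140) = 38140/1753378963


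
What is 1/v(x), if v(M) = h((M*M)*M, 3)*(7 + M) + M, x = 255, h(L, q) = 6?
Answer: 1/1827 ≈ 0.00054735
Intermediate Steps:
v(M) = 42 + 7*M (v(M) = 6*(7 + M) + M = (42 + 6*M) + M = 42 + 7*M)
1/v(x) = 1/(42 + 7*255) = 1/(42 + 1785) = 1/1827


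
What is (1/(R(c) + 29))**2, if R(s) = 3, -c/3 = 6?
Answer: 1/1024 ≈ 0.00097656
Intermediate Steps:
c = -18 (c = -3*6 = -18)
(1/(R(c) + 29))**2 = (1/(3 + 29))**2 = (1/32)**2 = 1/1024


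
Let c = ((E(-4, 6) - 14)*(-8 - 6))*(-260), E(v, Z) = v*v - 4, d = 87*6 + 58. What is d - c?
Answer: 7860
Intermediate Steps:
d = 580 (d = 522 + 58 = 580)
E(v, Z) = -4 + v**2 (E(v, Z) = v**2 - 4 = -4 + v**2)
c = -7280 (c = (((-4 + (-4)**2) - 14)*(-8 - 6))*(-260) = (((-4 + 16) - 14)*(-14))*(-260) = ((12 - 14)*(-14))*(-260) = -2*(-14)*(-260) = 28*(-260) = -7280)
d - c = 580 - 1*(-7280) = 580 + 7280 = 7860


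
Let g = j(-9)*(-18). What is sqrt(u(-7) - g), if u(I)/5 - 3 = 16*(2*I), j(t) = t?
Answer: I*sqrt(1267) ≈ 35.595*I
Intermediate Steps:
u(I) = 15 + 160*I (u(I) = 15 + 5*(16*(2*I)) = 15 + 5*(32*I) = 15 + 160*I)
g = 162 (g = -9*(-18) = 162)
sqrt(u(-7) - g) = sqrt((15 + 160*(-7)) - 1*162) = sqrt((15 - 1120) - 162) = sqrt(-1105 - 162) = sqrt(-1267) = I*sqrt(1267)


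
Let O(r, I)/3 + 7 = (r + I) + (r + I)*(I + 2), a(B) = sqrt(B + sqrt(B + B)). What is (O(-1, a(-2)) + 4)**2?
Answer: 4*(-16 + 3*I + 3*sqrt(2)*sqrt(-1 + I))**2 ≈ 556.99 - 862.31*I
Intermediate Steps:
a(B) = sqrt(B + sqrt(2)*sqrt(B)) (a(B) = sqrt(B + sqrt(2*B)) = sqrt(B + sqrt(2)*sqrt(B)))
O(r, I) = -21 + 3*I + 3*r + 3*(2 + I)*(I + r) (O(r, I) = -21 + 3*((r + I) + (r + I)*(I + 2)) = -21 + 3*((I + r) + (I + r)*(2 + I)) = -21 + 3*((I + r) + (2 + I)*(I + r)) = -21 + 3*(I + r + (2 + I)*(I + r)) = -21 + (3*I + 3*r + 3*(2 + I)*(I + r)) = -21 + 3*I + 3*r + 3*(2 + I)*(I + r))
(O(-1, a(-2)) + 4)**2 = ((-21 + 3*(sqrt(-2 + sqrt(2)*sqrt(-2)))**2 + 9*sqrt(-2 + sqrt(2)*sqrt(-2)) + 9*(-1) + 3*sqrt(-2 + sqrt(2)*sqrt(-2))*(-1)) + 4)**2 = ((-21 + 3*(sqrt(-2 + sqrt(2)*(I*sqrt(2))))**2 + 9*sqrt(-2 + sqrt(2)*(I*sqrt(2))) - 9 + 3*sqrt(-2 + sqrt(2)*(I*sqrt(2)))*(-1)) + 4)**2 = ((-21 + 3*(sqrt(-2 + 2*I))**2 + 9*sqrt(-2 + 2*I) - 9 + 3*sqrt(-2 + 2*I)*(-1)) + 4)**2 = ((-21 + 3*(-2 + 2*I) + 9*sqrt(-2 + 2*I) - 9 - 3*sqrt(-2 + 2*I)) + 4)**2 = ((-21 + (-6 + 6*I) + 9*sqrt(-2 + 2*I) - 9 - 3*sqrt(-2 + 2*I)) + 4)**2 = ((-36 + 6*I + 6*sqrt(-2 + 2*I)) + 4)**2 = (-32 + 6*I + 6*sqrt(-2 + 2*I))**2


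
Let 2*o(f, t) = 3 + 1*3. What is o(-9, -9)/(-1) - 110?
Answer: -113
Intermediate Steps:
o(f, t) = 3 (o(f, t) = (3 + 1*3)/2 = (3 + 3)/2 = (½)*6 = 3)
o(-9, -9)/(-1) - 110 = 3/(-1) - 110 = 3*(-1) - 110 = -3 - 110 = -113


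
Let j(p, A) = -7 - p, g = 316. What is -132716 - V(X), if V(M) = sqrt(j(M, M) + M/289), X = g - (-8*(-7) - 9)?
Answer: -132716 - I*sqrt(79495)/17 ≈ -1.3272e+5 - 16.585*I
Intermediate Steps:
X = 269 (X = 316 - (-8*(-7) - 9) = 316 - (56 - 9) = 316 - 1*47 = 316 - 47 = 269)
V(M) = sqrt(-7 - 288*M/289) (V(M) = sqrt((-7 - M) + M/289) = sqrt(-7 - 288*M/289))
-132716 - V(X) = -132716 - sqrt(-2023 - 288*269)/17 = -132716 - sqrt(-2023 - 77472)/17 = -132716 - sqrt(-79495)/17 = -132716 - I*sqrt(79495)/17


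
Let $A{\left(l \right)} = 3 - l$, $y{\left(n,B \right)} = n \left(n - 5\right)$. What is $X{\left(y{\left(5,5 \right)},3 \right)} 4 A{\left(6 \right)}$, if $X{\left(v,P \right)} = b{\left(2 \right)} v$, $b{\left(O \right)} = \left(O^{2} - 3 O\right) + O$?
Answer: $0$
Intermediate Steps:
$b{\left(O \right)} = O^{2} - 2 O$
$y{\left(n,B \right)} = n \left(-5 + n\right)$
$X{\left(v,P \right)} = 0$ ($X{\left(v,P \right)} = 2 \left(-2 + 2\right) v = 2 \cdot 0 v = 0 v = 0$)
$X{\left(y{\left(5,5 \right)},3 \right)} 4 A{\left(6 \right)} = 0 \cdot 4 \left(3 - 6\right) = 0 \cdot 4 \left(-3\right) = 0 \left(-12\right) = 0$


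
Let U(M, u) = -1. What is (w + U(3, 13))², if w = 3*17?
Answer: 2500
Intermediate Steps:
w = 51
(w + U(3, 13))² = (51 - 1)² = 50² = 2500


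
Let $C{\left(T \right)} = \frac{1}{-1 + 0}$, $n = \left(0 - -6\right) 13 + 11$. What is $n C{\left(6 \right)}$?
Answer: $-89$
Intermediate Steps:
$n = 89$ ($n = \left(0 + 6\right) 13 + 11 = 6 \cdot 13 + 11 = 78 + 11 = 89$)
$C{\left(T \right)} = -1$ ($C{\left(T \right)} = \frac{1}{-1} = -1$)
$n C{\left(6 \right)} = 89 \left(-1\right) = -89$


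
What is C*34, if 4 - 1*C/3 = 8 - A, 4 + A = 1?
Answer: -714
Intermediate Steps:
A = -3 (A = -4 + 1 = -3)
C = -21 (C = 12 - 3*(8 - 1*(-3)) = 12 - 3*(8 + 3) = 12 - 3*11 = 12 - 33 = -21)
C*34 = -21*34 = -714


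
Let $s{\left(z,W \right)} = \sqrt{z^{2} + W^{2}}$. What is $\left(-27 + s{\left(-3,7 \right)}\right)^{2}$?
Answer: $\left(27 - \sqrt{58}\right)^{2} \approx 375.75$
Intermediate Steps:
$s{\left(z,W \right)} = \sqrt{W^{2} + z^{2}}$
$\left(-27 + s{\left(-3,7 \right)}\right)^{2} = \left(-27 + \sqrt{7^{2} + \left(-3\right)^{2}}\right)^{2} = \left(-27 + \sqrt{49 + 9}\right)^{2} = \left(-27 + \sqrt{58}\right)^{2}$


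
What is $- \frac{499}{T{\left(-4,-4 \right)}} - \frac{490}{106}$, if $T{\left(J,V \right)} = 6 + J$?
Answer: $- \frac{26937}{106} \approx -254.12$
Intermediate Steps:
$- \frac{499}{T{\left(-4,-4 \right)}} - \frac{490}{106} = - \frac{499}{6 - 4} - \frac{490}{106} = - \frac{499}{2} - \frac{245}{53} = - \frac{26937}{106}$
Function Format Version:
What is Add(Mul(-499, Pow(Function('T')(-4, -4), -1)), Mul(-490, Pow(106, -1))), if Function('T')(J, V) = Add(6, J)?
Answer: Rational(-26937, 106) ≈ -254.12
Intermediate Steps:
Add(Mul(-499, Pow(Function('T')(-4, -4), -1)), Mul(-490, Pow(106, -1))) = Add(Mul(-499, Pow(Add(6, -4), -1)), Mul(-490, Pow(106, -1))) = Add(Mul(-499, Pow(2, -1)), Mul(-490, Rational(1, 106))) = Add(Mul(-499, Rational(1, 2)), Rational(-245, 53)) = Add(Rational(-499, 2), Rational(-245, 53)) = Rational(-26937, 106)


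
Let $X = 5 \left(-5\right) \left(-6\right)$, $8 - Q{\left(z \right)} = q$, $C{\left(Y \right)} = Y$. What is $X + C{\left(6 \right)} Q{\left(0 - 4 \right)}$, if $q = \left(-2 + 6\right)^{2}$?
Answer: $102$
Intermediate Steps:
$q = 16$ ($q = 4^{2} = 16$)
$Q{\left(z \right)} = -8$ ($Q{\left(z \right)} = 8 - 16 = -8$)
$X = 150$ ($X = \left(-25\right) \left(-6\right) = 150$)
$X + C{\left(6 \right)} Q{\left(0 - 4 \right)} = 150 + 6 \left(-8\right) = 150 - 48 = 102$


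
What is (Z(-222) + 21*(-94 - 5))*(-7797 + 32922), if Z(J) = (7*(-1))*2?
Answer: -52586625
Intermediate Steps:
Z(J) = -14 (Z(J) = -7*2 = -14)
(Z(-222) + 21*(-94 - 5))*(-7797 + 32922) = (-14 + 21*(-94 - 5))*(-7797 + 32922) = (-14 + 21*(-99))*25125 = (-14 - 2079)*25125 = -2093*25125 = -52586625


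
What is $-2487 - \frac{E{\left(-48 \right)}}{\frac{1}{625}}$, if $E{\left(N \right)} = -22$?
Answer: $11263$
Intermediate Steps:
$-2487 - \frac{E{\left(-48 \right)}}{\frac{1}{625}} = -2487 - - \frac{22}{\frac{1}{625}} = -2487 - - 22 \frac{1}{\frac{1}{625}} = -2487 - \left(-22\right) 625 = -2487 - -13750 = -2487 + 13750 = 11263$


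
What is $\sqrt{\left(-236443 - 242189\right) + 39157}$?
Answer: $5 i \sqrt{17579} \approx 662.93 i$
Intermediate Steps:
$\sqrt{\left(-236443 - 242189\right) + 39157} = \sqrt{-478632 + 39157} = \sqrt{-439475} = 5 i \sqrt{17579}$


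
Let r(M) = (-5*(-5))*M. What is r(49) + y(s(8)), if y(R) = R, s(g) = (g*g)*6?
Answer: 1609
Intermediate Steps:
r(M) = 25*M
s(g) = 6*g**2 (s(g) = g**2*6 = 6*g**2)
r(49) + y(s(8)) = 25*49 + 6*8**2 = 1225 + 6*64 = 1225 + 384 = 1609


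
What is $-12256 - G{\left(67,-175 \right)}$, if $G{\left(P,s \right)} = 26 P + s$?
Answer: $-13823$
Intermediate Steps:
$G{\left(P,s \right)} = s + 26 P$
$-12256 - G{\left(67,-175 \right)} = -12256 - \left(-175 + 26 \cdot 67\right) = -12256 - \left(-175 + 1742\right) = -12256 - 1567 = -13823$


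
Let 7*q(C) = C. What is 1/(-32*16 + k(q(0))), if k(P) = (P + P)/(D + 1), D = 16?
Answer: -1/512 ≈ -0.0019531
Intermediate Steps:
q(C) = C/7
k(P) = 2*P/17 (k(P) = (P + P)/(16 + 1) = (2*P)/17 = (2*P)*(1/17) = 2*P/17)
1/(-32*16 + k(q(0))) = 1/(-32*16 + 2*((⅐)*0)/17) = 1/(-512 + (2/17)*0) = 1/(-512 + 0) = 1/(-512) = -1/512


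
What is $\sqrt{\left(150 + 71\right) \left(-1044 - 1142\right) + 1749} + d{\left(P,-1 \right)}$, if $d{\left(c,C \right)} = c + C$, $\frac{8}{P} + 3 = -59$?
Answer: $- \frac{35}{31} + i \sqrt{481357} \approx -1.129 + 693.8 i$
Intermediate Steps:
$P = - \frac{4}{31}$ ($P = \frac{8}{-3 - 59} = \frac{8}{-62} = 8 \left(- \frac{1}{62}\right) = - \frac{4}{31} \approx -0.12903$)
$d{\left(c,C \right)} = C + c$
$\sqrt{\left(150 + 71\right) \left(-1044 - 1142\right) + 1749} + d{\left(P,-1 \right)} = \sqrt{\left(150 + 71\right) \left(-1044 - 1142\right) + 1749} - \frac{35}{31} = \sqrt{221 \left(-2186\right) + 1749} - \frac{35}{31} = \sqrt{-483106 + 1749} - \frac{35}{31} = \sqrt{-481357} - \frac{35}{31} = i \sqrt{481357} - \frac{35}{31} = - \frac{35}{31} + i \sqrt{481357}$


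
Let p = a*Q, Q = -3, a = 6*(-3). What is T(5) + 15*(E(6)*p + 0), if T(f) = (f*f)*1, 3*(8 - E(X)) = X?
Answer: 4885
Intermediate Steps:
a = -18
E(X) = 8 - X/3
p = 54 (p = -18*(-3) = 54)
T(f) = f² (T(f) = f²*1 = f²)
T(5) + 15*(E(6)*p + 0) = 5² + 15*((8 - ⅓*6)*54 + 0) = 25 + 15*((8 - 2)*54 + 0) = 25 + 15*(6*54 + 0) = 25 + 15*(324 + 0) = 25 + 15*324 = 25 + 4860 = 4885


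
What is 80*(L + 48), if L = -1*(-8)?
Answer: 4480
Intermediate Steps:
L = 8
80*(L + 48) = 80*(8 + 48) = 80*56 = 4480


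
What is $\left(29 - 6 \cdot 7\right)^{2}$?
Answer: $169$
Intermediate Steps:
$\left(29 - 6 \cdot 7\right)^{2} = \left(29 - 42\right)^{2} = \left(-13\right)^{2} = 169$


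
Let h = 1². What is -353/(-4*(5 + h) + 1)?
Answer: 353/23 ≈ 15.348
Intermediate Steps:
h = 1
-353/(-4*(5 + h) + 1) = -353/(-4*(5 + 1) + 1) = -353/(-4*6 + 1) = -353/(-24 + 1) = -353/(-23) = -353*(-1/23) = 353/23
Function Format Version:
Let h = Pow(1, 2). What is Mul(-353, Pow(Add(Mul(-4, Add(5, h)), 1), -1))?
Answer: Rational(353, 23) ≈ 15.348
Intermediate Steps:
h = 1
Mul(-353, Pow(Add(Mul(-4, Add(5, h)), 1), -1)) = Mul(-353, Pow(Add(Mul(-4, Add(5, 1)), 1), -1)) = Mul(-353, Pow(Add(Mul(-4, 6), 1), -1)) = Mul(-353, Pow(Add(-24, 1), -1)) = Mul(-353, Pow(-23, -1)) = Mul(-353, Rational(-1, 23)) = Rational(353, 23)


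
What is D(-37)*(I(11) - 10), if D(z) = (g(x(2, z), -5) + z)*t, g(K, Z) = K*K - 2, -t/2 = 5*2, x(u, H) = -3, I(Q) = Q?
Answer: 600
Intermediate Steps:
t = -20 (t = -10*2 = -2*10 = -20)
g(K, Z) = -2 + K² (g(K, Z) = K² - 2 = -2 + K²)
D(z) = -140 - 20*z (D(z) = ((-2 + (-3)²) + z)*(-20) = ((-2 + 9) + z)*(-20) = (7 + z)*(-20) = -140 - 20*z)
D(-37)*(I(11) - 10) = (-140 - 20*(-37))*(11 - 10) = (-140 + 740)*1 = 600*1 = 600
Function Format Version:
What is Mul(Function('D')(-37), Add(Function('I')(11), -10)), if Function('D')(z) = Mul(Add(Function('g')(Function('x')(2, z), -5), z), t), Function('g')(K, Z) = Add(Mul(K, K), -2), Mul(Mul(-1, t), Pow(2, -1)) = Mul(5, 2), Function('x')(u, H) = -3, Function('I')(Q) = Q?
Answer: 600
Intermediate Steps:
t = -20 (t = Mul(-2, Mul(5, 2)) = Mul(-2, 10) = -20)
Function('g')(K, Z) = Add(-2, Pow(K, 2)) (Function('g')(K, Z) = Add(Pow(K, 2), -2) = Add(-2, Pow(K, 2)))
Function('D')(z) = Add(-140, Mul(-20, z)) (Function('D')(z) = Mul(Add(Add(-2, Pow(-3, 2)), z), -20) = Mul(Add(Add(-2, 9), z), -20) = Mul(Add(7, z), -20) = Add(-140, Mul(-20, z)))
Mul(Function('D')(-37), Add(Function('I')(11), -10)) = Mul(Add(-140, Mul(-20, -37)), Add(11, -10)) = Mul(Add(-140, 740), 1) = Mul(600, 1) = 600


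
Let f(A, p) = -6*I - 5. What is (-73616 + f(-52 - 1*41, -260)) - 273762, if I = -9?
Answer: -347329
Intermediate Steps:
f(A, p) = 49 (f(A, p) = -6*(-9) - 5 = 54 - 5 = 49)
(-73616 + f(-52 - 1*41, -260)) - 273762 = (-73616 + 49) - 273762 = -73567 - 273762 = -347329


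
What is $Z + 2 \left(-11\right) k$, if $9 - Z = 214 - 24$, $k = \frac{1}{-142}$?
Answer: $- \frac{12840}{71} \approx -180.84$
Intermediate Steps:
$k = - \frac{1}{142} \approx -0.0070423$
$Z = -181$ ($Z = 9 - \left(214 - 24\right) = 9 - 190 = -181$)
$Z + 2 \left(-11\right) k = -181 + 2 \left(-11\right) \left(- \frac{1}{142}\right) = -181 - - \frac{11}{71} = -181 + \frac{11}{71} = - \frac{12840}{71}$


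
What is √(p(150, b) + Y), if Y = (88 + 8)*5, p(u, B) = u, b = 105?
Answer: 3*√70 ≈ 25.100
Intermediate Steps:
Y = 480 (Y = 96*5 = 480)
√(p(150, b) + Y) = √(150 + 480) = √630 = 3*√70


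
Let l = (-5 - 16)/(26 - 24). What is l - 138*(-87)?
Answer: 23991/2 ≈ 11996.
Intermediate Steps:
l = -21/2 ≈ -10.500
l - 138*(-87) = -21/2 - 138*(-87) = -21/2 + 12006 = 23991/2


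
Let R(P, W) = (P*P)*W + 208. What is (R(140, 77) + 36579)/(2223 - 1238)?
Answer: 1545987/985 ≈ 1569.5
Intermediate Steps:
R(P, W) = 208 + W*P**2 (R(P, W) = P**2*W + 208 = W*P**2 + 208 = 208 + W*P**2)
(R(140, 77) + 36579)/(2223 - 1238) = ((208 + 77*140**2) + 36579)/(2223 - 1238) = ((208 + 77*19600) + 36579)/985 = ((208 + 1509200) + 36579)*(1/985) = (1509408 + 36579)*(1/985) = 1545987*(1/985) = 1545987/985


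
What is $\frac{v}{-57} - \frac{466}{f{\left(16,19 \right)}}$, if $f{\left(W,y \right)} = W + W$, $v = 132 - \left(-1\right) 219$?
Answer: $- \frac{6299}{304} \approx -20.72$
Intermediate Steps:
$v = 351$ ($v = 132 - -219 = 132 + 219 = 351$)
$f{\left(W,y \right)} = 2 W$
$\frac{v}{-57} - \frac{466}{f{\left(16,19 \right)}} = \frac{351}{-57} - \frac{466}{2 \cdot 16} = 351 \left(- \frac{1}{57}\right) - \frac{466}{32} = - \frac{117}{19} - \frac{233}{16} = - \frac{6299}{304}$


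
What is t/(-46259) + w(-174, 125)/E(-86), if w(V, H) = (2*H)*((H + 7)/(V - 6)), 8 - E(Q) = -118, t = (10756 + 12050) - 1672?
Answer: -16715551/8742951 ≈ -1.9119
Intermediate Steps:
t = 21134 (t = 22806 - 1672 = 21134)
E(Q) = 126 (E(Q) = 8 - 1*(-118) = 8 + 118 = 126)
w(V, H) = 2*H*(7 + H)/(-6 + V) (w(V, H) = (2*H)*((7 + H)/(-6 + V)) = 2*H*(7 + H)/(-6 + V))
t/(-46259) + w(-174, 125)/E(-86) = 21134/(-46259) + (2*125*(7 + 125)/(-6 - 174))/126 = 21134*(-1/46259) + (2*125*132/(-180))*(1/126) = -21134/46259 + (2*125*(-1/180)*132)*(1/126) = -21134/46259 - 550/3*1/126 = -21134/46259 - 275/189 = -16715551/8742951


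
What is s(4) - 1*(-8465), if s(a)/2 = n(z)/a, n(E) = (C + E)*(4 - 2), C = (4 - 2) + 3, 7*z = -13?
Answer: 59277/7 ≈ 8468.1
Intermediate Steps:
z = -13/7 (z = (⅐)*(-13) = -13/7 ≈ -1.8571)
C = 5 (C = 2 + 3 = 5)
n(E) = 10 + 2*E (n(E) = (5 + E)*(4 - 2) = (5 + E)*2 = 10 + 2*E)
s(a) = 88/(7*a) (s(a) = 2*((10 + 2*(-13/7))/a) = 2*((10 - 26/7)/a) = 2*(44/(7*a)) = 88/(7*a))
s(4) - 1*(-8465) = (88/7)/4 - 1*(-8465) = (88/7)*(¼) + 8465 = 22/7 + 8465 = 59277/7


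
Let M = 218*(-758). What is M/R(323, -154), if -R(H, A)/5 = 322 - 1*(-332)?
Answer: 758/15 ≈ 50.533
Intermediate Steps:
R(H, A) = -3270 (R(H, A) = -5*(322 - 1*(-332)) = -5*(322 + 332) = -5*654 = -3270)
M = -165244
M/R(323, -154) = -165244/(-3270) = -165244*(-1/3270) = 758/15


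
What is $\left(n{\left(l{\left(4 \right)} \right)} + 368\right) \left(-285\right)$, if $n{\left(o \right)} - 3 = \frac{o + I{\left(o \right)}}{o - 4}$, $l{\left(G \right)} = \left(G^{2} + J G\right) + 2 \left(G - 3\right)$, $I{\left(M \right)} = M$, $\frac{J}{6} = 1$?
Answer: $-106365$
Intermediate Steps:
$J = 6$ ($J = 6 \cdot 1 = 6$)
$l{\left(G \right)} = -6 + G^{2} + 8 G$ ($l{\left(G \right)} = \left(G^{2} + 6 G\right) + 2 \left(G - 3\right) = \left(G^{2} + 6 G\right) + 2 \left(-3 + G\right) = \left(G^{2} + 6 G\right) + \left(-6 + 2 G\right) = -6 + G^{2} + 8 G$)
$n{\left(o \right)} = 3 + \frac{2 o}{-4 + o}$ ($n{\left(o \right)} = 3 + \frac{o + o}{o - 4} = 3 + \frac{2 o}{-4 + o}$)
$\left(n{\left(l{\left(4 \right)} \right)} + 368\right) \left(-285\right) = \left(\frac{-12 + 5 \left(-6 + 4^{2} + 8 \cdot 4\right)}{-4 + \left(-6 + 4^{2} + 8 \cdot 4\right)} + 368\right) \left(-285\right) = \left(\frac{-12 + 5 \left(-6 + 16 + 32\right)}{-4 + \left(-6 + 16 + 32\right)} + 368\right) \left(-285\right) = \left(\frac{-12 + 5 \cdot 42}{-4 + 42} + 368\right) \left(-285\right) = \left(\frac{-12 + 210}{38} + 368\right) \left(-285\right) = \left(\frac{1}{38} \cdot 198 + 368\right) \left(-285\right) = \left(\frac{99}{19} + 368\right) \left(-285\right) = \frac{7091}{19} \left(-285\right) = -106365$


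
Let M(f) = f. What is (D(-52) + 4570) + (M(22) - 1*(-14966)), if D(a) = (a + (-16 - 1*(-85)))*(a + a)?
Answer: 17790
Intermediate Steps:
D(a) = 2*a*(69 + a) (D(a) = (a + (-16 + 85))*(2*a) = (a + 69)*(2*a) = (69 + a)*(2*a) = 2*a*(69 + a))
(D(-52) + 4570) + (M(22) - 1*(-14966)) = (2*(-52)*(69 - 52) + 4570) + (22 - 1*(-14966)) = (2*(-52)*17 + 4570) + (22 + 14966) = (-1768 + 4570) + 14988 = 2802 + 14988 = 17790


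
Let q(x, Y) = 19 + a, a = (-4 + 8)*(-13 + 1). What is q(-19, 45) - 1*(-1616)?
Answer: 1587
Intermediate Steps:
a = -48 (a = 4*(-12) = -48)
q(x, Y) = -29 (q(x, Y) = 19 - 48 = -29)
q(-19, 45) - 1*(-1616) = -29 - 1*(-1616) = -29 + 1616 = 1587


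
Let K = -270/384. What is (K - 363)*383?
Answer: -8915091/64 ≈ -1.3930e+5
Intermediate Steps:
K = -45/64 (K = -270*1/384 = -45/64 ≈ -0.70313)
(K - 363)*383 = (-45/64 - 363)*383 = -23277/64*383 = -8915091/64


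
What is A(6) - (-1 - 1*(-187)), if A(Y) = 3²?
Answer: -177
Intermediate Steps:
A(Y) = 9
A(6) - (-1 - 1*(-187)) = 9 - (-1 - 1*(-187)) = 9 - (-1 + 187) = 9 - 1*186 = 9 - 186 = -177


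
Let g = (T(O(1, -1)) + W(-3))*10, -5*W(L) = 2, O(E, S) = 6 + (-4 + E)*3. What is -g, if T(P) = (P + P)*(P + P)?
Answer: -356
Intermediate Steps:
O(E, S) = -6 + 3*E (O(E, S) = 6 + (-12 + 3*E) = -6 + 3*E)
W(L) = -⅖ (W(L) = -⅕*2 = -⅖)
T(P) = 4*P² (T(P) = (2*P)*(2*P) = 4*P²)
g = 356 (g = (4*(-6 + 3*1)² - ⅖)*10 = (4*(-6 + 3)² - ⅖)*10 = (4*(-3)² - ⅖)*10 = (4*9 - ⅖)*10 = (36 - ⅖)*10 = (178/5)*10 = 356)
-g = -1*356 = -356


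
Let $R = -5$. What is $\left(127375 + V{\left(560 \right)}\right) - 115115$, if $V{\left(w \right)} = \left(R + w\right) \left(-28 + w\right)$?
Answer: $307520$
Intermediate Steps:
$V{\left(w \right)} = \left(-28 + w\right) \left(-5 + w\right)$ ($V{\left(w \right)} = \left(-5 + w\right) \left(-28 + w\right) = \left(-28 + w\right) \left(-5 + w\right)$)
$\left(127375 + V{\left(560 \right)}\right) - 115115 = \left(127375 + \left(140 + 560^{2} - 18480\right)\right) - 115115 = \left(127375 + \left(140 + 313600 - 18480\right)\right) - 115115 = \left(127375 + 295260\right) - 115115 = 422635 - 115115 = 307520$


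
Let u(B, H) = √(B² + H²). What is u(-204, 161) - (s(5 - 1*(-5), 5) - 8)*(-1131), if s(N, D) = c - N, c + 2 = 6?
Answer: -15834 + √67537 ≈ -15574.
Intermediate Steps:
c = 4 (c = -2 + 6 = 4)
s(N, D) = 4 - N
u(-204, 161) - (s(5 - 1*(-5), 5) - 8)*(-1131) = √((-204)² + 161²) - ((4 - (5 - 1*(-5))) - 8)*(-1131) = √(41616 + 25921) - ((4 - (5 + 5)) - 8)*(-1131) = √67537 - ((4 - 1*10) - 8)*(-1131) = √67537 - ((4 - 10) - 8)*(-1131) = √67537 - (-6 - 8)*(-1131) = √67537 - (-14)*(-1131) = √67537 - 1*15834 = √67537 - 15834 = -15834 + √67537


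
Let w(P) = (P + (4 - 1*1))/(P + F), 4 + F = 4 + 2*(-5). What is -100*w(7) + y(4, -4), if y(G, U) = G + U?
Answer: 1000/3 ≈ 333.33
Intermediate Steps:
F = -10 (F = -4 + (4 + 2*(-5)) = -4 + (4 - 10) = -4 - 6 = -10)
w(P) = (3 + P)/(-10 + P) (w(P) = (P + (4 - 1*1))/(P - 10) = (P + (4 - 1))/(-10 + P) = (P + 3)/(-10 + P) = (3 + P)/(-10 + P))
-100*w(7) + y(4, -4) = -100*(3 + 7)/(-10 + 7) + (4 - 4) = -100*10/(-3) + 0 = -(-100)*10/3 + 0 = -100*(-10/3) + 0 = 1000/3 + 0 = 1000/3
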